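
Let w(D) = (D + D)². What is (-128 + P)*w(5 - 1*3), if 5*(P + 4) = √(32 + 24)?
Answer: -2112 + 32*√14/5 ≈ -2088.1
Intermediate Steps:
P = -4 + 2*√14/5 (P = -4 + √(32 + 24)/5 = -4 + √56/5 = -4 + (2*√14)/5 = -4 + 2*√14/5 ≈ -2.5033)
w(D) = 4*D² (w(D) = (2*D)² = 4*D²)
(-128 + P)*w(5 - 1*3) = (-128 + (-4 + 2*√14/5))*(4*(5 - 1*3)²) = (-132 + 2*√14/5)*(4*(5 - 3)²) = (-132 + 2*√14/5)*(4*2²) = (-132 + 2*√14/5)*(4*4) = (-132 + 2*√14/5)*16 = -2112 + 32*√14/5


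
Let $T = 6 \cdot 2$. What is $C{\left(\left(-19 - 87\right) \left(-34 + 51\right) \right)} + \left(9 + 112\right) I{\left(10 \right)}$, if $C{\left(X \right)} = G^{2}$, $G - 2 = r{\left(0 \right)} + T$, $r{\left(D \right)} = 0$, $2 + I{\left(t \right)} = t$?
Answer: $1164$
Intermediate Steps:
$I{\left(t \right)} = -2 + t$
$T = 12$
$G = 14$ ($G = 2 + \left(0 + 12\right) = 2 + 12 = 14$)
$C{\left(X \right)} = 196$ ($C{\left(X \right)} = 14^{2} = 196$)
$C{\left(\left(-19 - 87\right) \left(-34 + 51\right) \right)} + \left(9 + 112\right) I{\left(10 \right)} = 196 + \left(9 + 112\right) \left(-2 + 10\right) = 196 + 121 \cdot 8 = 196 + 968 = 1164$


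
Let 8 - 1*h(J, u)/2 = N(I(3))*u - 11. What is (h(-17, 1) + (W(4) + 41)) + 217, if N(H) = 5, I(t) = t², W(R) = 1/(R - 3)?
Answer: 287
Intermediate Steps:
W(R) = 1/(-3 + R)
h(J, u) = 38 - 10*u (h(J, u) = 16 - 2*(5*u - 11) = 16 - 2*(-11 + 5*u) = 16 + (22 - 10*u) = 38 - 10*u)
(h(-17, 1) + (W(4) + 41)) + 217 = ((38 - 10*1) + (1/(-3 + 4) + 41)) + 217 = ((38 - 10) + (1/1 + 41)) + 217 = (28 + (1 + 41)) + 217 = (28 + 42) + 217 = 70 + 217 = 287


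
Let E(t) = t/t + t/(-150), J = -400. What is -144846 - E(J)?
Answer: -434549/3 ≈ -1.4485e+5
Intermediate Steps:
E(t) = 1 - t/150 (E(t) = 1 + t*(-1/150) = 1 - t/150)
-144846 - E(J) = -144846 - (1 - 1/150*(-400)) = -144846 - (1 + 8/3) = -144846 - 1*11/3 = -144846 - 11/3 = -434549/3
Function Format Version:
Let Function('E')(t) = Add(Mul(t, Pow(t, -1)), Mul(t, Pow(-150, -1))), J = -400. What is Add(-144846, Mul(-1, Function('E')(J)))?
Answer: Rational(-434549, 3) ≈ -1.4485e+5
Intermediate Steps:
Function('E')(t) = Add(1, Mul(Rational(-1, 150), t)) (Function('E')(t) = Add(1, Mul(t, Rational(-1, 150))) = Add(1, Mul(Rational(-1, 150), t)))
Add(-144846, Mul(-1, Function('E')(J))) = Add(-144846, Mul(-1, Add(1, Mul(Rational(-1, 150), -400)))) = Add(-144846, Mul(-1, Add(1, Rational(8, 3)))) = Add(-144846, Mul(-1, Rational(11, 3))) = Add(-144846, Rational(-11, 3)) = Rational(-434549, 3)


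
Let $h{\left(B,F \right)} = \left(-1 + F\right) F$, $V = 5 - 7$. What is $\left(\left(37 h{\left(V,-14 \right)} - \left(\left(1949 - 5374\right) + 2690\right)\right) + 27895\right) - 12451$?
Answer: $23949$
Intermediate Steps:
$V = -2$
$h{\left(B,F \right)} = F \left(-1 + F\right)$
$\left(\left(37 h{\left(V,-14 \right)} - \left(\left(1949 - 5374\right) + 2690\right)\right) + 27895\right) - 12451 = \left(\left(37 \left(- 14 \left(-1 - 14\right)\right) - \left(\left(1949 - 5374\right) + 2690\right)\right) + 27895\right) - 12451 = \left(\left(37 \left(\left(-14\right) \left(-15\right)\right) - \left(-3425 + 2690\right)\right) + 27895\right) - 12451 = \left(\left(37 \cdot 210 - -735\right) + 27895\right) - 12451 = \left(\left(7770 + 735\right) + 27895\right) - 12451 = \left(8505 + 27895\right) - 12451 = 36400 - 12451 = 23949$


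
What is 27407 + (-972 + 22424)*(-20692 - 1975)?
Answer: -486225077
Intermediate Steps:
27407 + (-972 + 22424)*(-20692 - 1975) = 27407 + 21452*(-22667) = 27407 - 486252484 = -486225077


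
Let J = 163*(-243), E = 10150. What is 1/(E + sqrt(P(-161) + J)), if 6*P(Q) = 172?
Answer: 4350/44169463 - I*sqrt(356223)/309186241 ≈ 9.8484e-5 - 1.9304e-6*I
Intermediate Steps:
J = -39609
P(Q) = 86/3 (P(Q) = (1/6)*172 = 86/3)
1/(E + sqrt(P(-161) + J)) = 1/(10150 + sqrt(86/3 - 39609)) = 1/(10150 + sqrt(-118741/3)) = 1/(10150 + I*sqrt(356223)/3)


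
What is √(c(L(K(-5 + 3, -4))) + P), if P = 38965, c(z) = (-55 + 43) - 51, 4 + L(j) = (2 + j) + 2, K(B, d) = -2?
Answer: √38902 ≈ 197.24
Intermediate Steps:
L(j) = j (L(j) = -4 + ((2 + j) + 2) = -4 + (4 + j) = j)
c(z) = -63 (c(z) = -12 - 51 = -63)
√(c(L(K(-5 + 3, -4))) + P) = √(-63 + 38965) = √38902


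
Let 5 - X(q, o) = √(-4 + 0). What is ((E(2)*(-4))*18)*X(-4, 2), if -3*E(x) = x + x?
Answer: 480 - 192*I ≈ 480.0 - 192.0*I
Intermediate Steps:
X(q, o) = 5 - 2*I (X(q, o) = 5 - √(-4 + 0) = 5 - √(-4) = 5 - 2*I)
E(x) = -2*x/3 (E(x) = -(x + x)/3 = -2*x/3)
((E(2)*(-4))*18)*X(-4, 2) = ((-⅔*2*(-4))*18)*(5 - 2*I) = (-4/3*(-4)*18)*(5 - 2*I) = ((16/3)*18)*(5 - 2*I) = 96*(5 - 2*I) = 480 - 192*I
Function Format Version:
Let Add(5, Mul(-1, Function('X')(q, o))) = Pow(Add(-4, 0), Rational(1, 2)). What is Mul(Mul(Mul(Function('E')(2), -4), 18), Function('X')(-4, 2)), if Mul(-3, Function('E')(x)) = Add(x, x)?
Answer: Add(480, Mul(-192, I)) ≈ Add(480.00, Mul(-192.00, I))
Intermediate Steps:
Function('X')(q, o) = Add(5, Mul(-2, I)) (Function('X')(q, o) = Add(5, Mul(-1, Pow(Add(-4, 0), Rational(1, 2)))) = Add(5, Mul(-1, Pow(-4, Rational(1, 2)))) = Add(5, Mul(-1, Mul(2, I))) = Add(5, Mul(-2, I)))
Function('E')(x) = Mul(Rational(-2, 3), x) (Function('E')(x) = Mul(Rational(-1, 3), Add(x, x)) = Mul(Rational(-1, 3), Mul(2, x)) = Mul(Rational(-2, 3), x))
Mul(Mul(Mul(Function('E')(2), -4), 18), Function('X')(-4, 2)) = Mul(Mul(Mul(Mul(Rational(-2, 3), 2), -4), 18), Add(5, Mul(-2, I))) = Mul(Mul(Mul(Rational(-4, 3), -4), 18), Add(5, Mul(-2, I))) = Mul(Mul(Rational(16, 3), 18), Add(5, Mul(-2, I))) = Mul(96, Add(5, Mul(-2, I))) = Add(480, Mul(-192, I))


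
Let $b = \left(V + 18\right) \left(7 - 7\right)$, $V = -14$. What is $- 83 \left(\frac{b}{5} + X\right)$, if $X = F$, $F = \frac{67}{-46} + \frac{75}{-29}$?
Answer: $\frac{447619}{1334} \approx 335.55$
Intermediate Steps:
$b = 0$ ($b = \left(-14 + 18\right) \left(7 - 7\right) = 4 \cdot 0 = 0$)
$F = - \frac{5393}{1334}$ ($F = 67 \left(- \frac{1}{46}\right) + 75 \left(- \frac{1}{29}\right) = - \frac{67}{46} - \frac{75}{29} = - \frac{5393}{1334} \approx -4.0427$)
$X = - \frac{5393}{1334} \approx -4.0427$
$- 83 \left(\frac{b}{5} + X\right) = - 83 \left(\frac{0}{5} - \frac{5393}{1334}\right) = - 83 \left(0 \cdot \frac{1}{5} - \frac{5393}{1334}\right) = - 83 \left(0 - \frac{5393}{1334}\right) = \left(-83\right) \left(- \frac{5393}{1334}\right) = \frac{447619}{1334}$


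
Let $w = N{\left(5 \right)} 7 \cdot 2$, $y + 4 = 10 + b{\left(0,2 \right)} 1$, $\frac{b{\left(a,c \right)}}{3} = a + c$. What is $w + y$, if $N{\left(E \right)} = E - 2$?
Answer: $54$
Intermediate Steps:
$b{\left(a,c \right)} = 3 a + 3 c$ ($b{\left(a,c \right)} = 3 \left(a + c\right) = 3 a + 3 c$)
$N{\left(E \right)} = -2 + E$
$y = 12$ ($y = -4 + \left(10 + \left(3 \cdot 0 + 3 \cdot 2\right) 1\right) = -4 + \left(10 + \left(0 + 6\right) 1\right) = -4 + \left(10 + 6 \cdot 1\right) = -4 + \left(10 + 6\right) = -4 + 16 = 12$)
$w = 42$ ($w = \left(-2 + 5\right) 7 \cdot 2 = 3 \cdot 7 \cdot 2 = 21 \cdot 2 = 42$)
$w + y = 42 + 12 = 54$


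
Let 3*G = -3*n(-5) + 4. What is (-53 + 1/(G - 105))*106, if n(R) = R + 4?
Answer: -865331/154 ≈ -5619.0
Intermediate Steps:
n(R) = 4 + R
G = 7/3 (G = (-3*(4 - 5) + 4)/3 = (-3*(-1) + 4)/3 = (3 + 4)/3 = (⅓)*7 = 7/3 ≈ 2.3333)
(-53 + 1/(G - 105))*106 = (-53 + 1/(7/3 - 105))*106 = (-53 + 1/(-308/3))*106 = (-53 - 3/308)*106 = -16327/308*106 = -865331/154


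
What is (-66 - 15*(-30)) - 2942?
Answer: -2558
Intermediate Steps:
(-66 - 15*(-30)) - 2942 = (-66 + 450) - 2942 = 384 - 2942 = -2558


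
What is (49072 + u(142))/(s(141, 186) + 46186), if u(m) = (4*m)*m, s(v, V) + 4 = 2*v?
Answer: 2027/726 ≈ 2.7920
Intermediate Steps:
s(v, V) = -4 + 2*v
u(m) = 4*m²
(49072 + u(142))/(s(141, 186) + 46186) = (49072 + 4*142²)/((-4 + 2*141) + 46186) = (49072 + 4*20164)/((-4 + 282) + 46186) = (49072 + 80656)/(278 + 46186) = 129728/46464 = 129728*(1/46464) = 2027/726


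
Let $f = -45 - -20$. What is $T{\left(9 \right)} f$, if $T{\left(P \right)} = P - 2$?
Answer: $-175$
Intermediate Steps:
$T{\left(P \right)} = -2 + P$ ($T{\left(P \right)} = P - 2 = -2 + P$)
$f = -25$ ($f = -45 + 20 = -25$)
$T{\left(9 \right)} f = \left(-2 + 9\right) \left(-25\right) = 7 \left(-25\right) = -175$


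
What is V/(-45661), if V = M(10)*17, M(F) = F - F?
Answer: 0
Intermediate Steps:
M(F) = 0
V = 0 (V = 0*17 = 0)
V/(-45661) = 0/(-45661) = 0*(-1/45661) = 0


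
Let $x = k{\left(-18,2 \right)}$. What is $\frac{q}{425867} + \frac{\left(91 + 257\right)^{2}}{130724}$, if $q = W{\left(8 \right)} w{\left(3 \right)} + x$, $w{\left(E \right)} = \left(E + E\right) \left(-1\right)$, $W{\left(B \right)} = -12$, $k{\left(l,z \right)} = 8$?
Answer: $\frac{12896163772}{13917759427} \approx 0.9266$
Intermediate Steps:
$x = 8$
$w{\left(E \right)} = - 2 E$ ($w{\left(E \right)} = 2 E \left(-1\right) = - 2 E$)
$q = 80$ ($q = - 12 \left(\left(-2\right) 3\right) + 8 = \left(-12\right) \left(-6\right) + 8 = 72 + 8 = 80$)
$\frac{q}{425867} + \frac{\left(91 + 257\right)^{2}}{130724} = \frac{80}{425867} + \frac{\left(91 + 257\right)^{2}}{130724} = 80 \cdot \frac{1}{425867} + 348^{2} \cdot \frac{1}{130724} = \frac{80}{425867} + 121104 \cdot \frac{1}{130724} = \frac{80}{425867} + \frac{30276}{32681} = \frac{12896163772}{13917759427}$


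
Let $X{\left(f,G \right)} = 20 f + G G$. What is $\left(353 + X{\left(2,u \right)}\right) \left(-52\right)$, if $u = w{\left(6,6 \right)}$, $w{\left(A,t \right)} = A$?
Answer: $-22308$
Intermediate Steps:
$u = 6$
$X{\left(f,G \right)} = G^{2} + 20 f$ ($X{\left(f,G \right)} = 20 f + G^{2} = G^{2} + 20 f$)
$\left(353 + X{\left(2,u \right)}\right) \left(-52\right) = \left(353 + \left(6^{2} + 20 \cdot 2\right)\right) \left(-52\right) = \left(353 + \left(36 + 40\right)\right) \left(-52\right) = \left(353 + 76\right) \left(-52\right) = 429 \left(-52\right) = -22308$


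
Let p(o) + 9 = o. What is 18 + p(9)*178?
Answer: 18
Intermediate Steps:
p(o) = -9 + o
18 + p(9)*178 = 18 + (-9 + 9)*178 = 18 + 0*178 = 18 + 0 = 18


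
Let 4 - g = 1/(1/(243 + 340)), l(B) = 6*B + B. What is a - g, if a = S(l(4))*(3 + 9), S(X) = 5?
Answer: 639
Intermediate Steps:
l(B) = 7*B
g = -579 (g = 4 - 1/(1/(243 + 340)) = 4 - 1/(1/583) = 4 - 1/1/583 = 4 - 1*583 = 4 - 583 = -579)
a = 60 (a = 5*(3 + 9) = 5*12 = 60)
a - g = 60 - 1*(-579) = 60 + 579 = 639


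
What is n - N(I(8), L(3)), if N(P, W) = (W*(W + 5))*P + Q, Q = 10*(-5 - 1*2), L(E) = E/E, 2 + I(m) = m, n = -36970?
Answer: -36936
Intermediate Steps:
I(m) = -2 + m
L(E) = 1
Q = -70 (Q = 10*(-5 - 2) = 10*(-7) = -70)
N(P, W) = -70 + P*W*(5 + W) (N(P, W) = (W*(W + 5))*P - 70 = (W*(5 + W))*P - 70 = P*W*(5 + W) - 70 = -70 + P*W*(5 + W))
n - N(I(8), L(3)) = -36970 - (-70 + (-2 + 8)*1² + 5*(-2 + 8)*1) = -36970 - (-70 + 6*1 + 5*6*1) = -36970 - (-70 + 6 + 30) = -36970 - 1*(-34) = -36970 + 34 = -36936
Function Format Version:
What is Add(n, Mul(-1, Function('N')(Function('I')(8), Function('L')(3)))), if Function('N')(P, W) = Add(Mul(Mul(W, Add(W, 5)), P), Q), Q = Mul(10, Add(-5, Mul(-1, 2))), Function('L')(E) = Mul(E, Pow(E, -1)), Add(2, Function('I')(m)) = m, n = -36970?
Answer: -36936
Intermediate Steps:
Function('I')(m) = Add(-2, m)
Function('L')(E) = 1
Q = -70 (Q = Mul(10, Add(-5, -2)) = Mul(10, -7) = -70)
Function('N')(P, W) = Add(-70, Mul(P, W, Add(5, W))) (Function('N')(P, W) = Add(Mul(Mul(W, Add(W, 5)), P), -70) = Add(Mul(Mul(W, Add(5, W)), P), -70) = Add(Mul(P, W, Add(5, W)), -70) = Add(-70, Mul(P, W, Add(5, W))))
Add(n, Mul(-1, Function('N')(Function('I')(8), Function('L')(3)))) = Add(-36970, Mul(-1, Add(-70, Mul(Add(-2, 8), Pow(1, 2)), Mul(5, Add(-2, 8), 1)))) = Add(-36970, Mul(-1, Add(-70, Mul(6, 1), Mul(5, 6, 1)))) = Add(-36970, Mul(-1, Add(-70, 6, 30))) = Add(-36970, Mul(-1, -34)) = Add(-36970, 34) = -36936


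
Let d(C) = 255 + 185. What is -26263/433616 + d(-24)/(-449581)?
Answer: -1090739713/17722319536 ≈ -0.061546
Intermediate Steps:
d(C) = 440
-26263/433616 + d(-24)/(-449581) = -26263/433616 + 440/(-449581) = -26263*1/433616 + 440*(-1/449581) = -26263/433616 - 40/40871 = -1090739713/17722319536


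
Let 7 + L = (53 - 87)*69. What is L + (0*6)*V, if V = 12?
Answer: -2353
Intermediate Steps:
L = -2353 (L = -7 + (53 - 87)*69 = -7 - 34*69 = -7 - 2346 = -2353)
L + (0*6)*V = -2353 + (0*6)*12 = -2353 + 0*12 = -2353 + 0 = -2353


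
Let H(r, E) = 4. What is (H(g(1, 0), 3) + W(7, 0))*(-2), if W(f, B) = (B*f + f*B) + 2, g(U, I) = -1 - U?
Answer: -12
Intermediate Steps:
W(f, B) = 2 + 2*B*f (W(f, B) = (B*f + B*f) + 2 = 2*B*f + 2 = 2 + 2*B*f)
(H(g(1, 0), 3) + W(7, 0))*(-2) = (4 + (2 + 2*0*7))*(-2) = (4 + (2 + 0))*(-2) = (4 + 2)*(-2) = 6*(-2) = -12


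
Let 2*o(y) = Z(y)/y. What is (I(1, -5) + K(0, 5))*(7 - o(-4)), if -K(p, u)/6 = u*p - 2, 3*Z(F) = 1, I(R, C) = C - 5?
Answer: 169/12 ≈ 14.083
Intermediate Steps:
I(R, C) = -5 + C
Z(F) = ⅓ (Z(F) = (⅓)*1 = ⅓)
o(y) = 1/(6*y) (o(y) = (1/(3*y))/2 = 1/(6*y))
K(p, u) = 12 - 6*p*u (K(p, u) = -6*(u*p - 2) = -6*(p*u - 2) = -6*(-2 + p*u) = 12 - 6*p*u)
(I(1, -5) + K(0, 5))*(7 - o(-4)) = ((-5 - 5) + (12 - 6*0*5))*(7 - 1/(6*(-4))) = (-10 + (12 + 0))*(7 - (-1)/(6*4)) = (-10 + 12)*(7 - 1*(-1/24)) = 2*(7 + 1/24) = 2*(169/24) = 169/12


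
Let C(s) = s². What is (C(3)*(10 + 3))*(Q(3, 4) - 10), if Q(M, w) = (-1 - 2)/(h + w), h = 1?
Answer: -6201/5 ≈ -1240.2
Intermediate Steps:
Q(M, w) = -3/(1 + w) (Q(M, w) = (-1 - 2)/(1 + w) = -3/(1 + w))
(C(3)*(10 + 3))*(Q(3, 4) - 10) = (3²*(10 + 3))*(-3/(1 + 4) - 10) = (9*13)*(-3/5 - 10) = 117*(-3*⅕ - 10) = 117*(-⅗ - 10) = 117*(-53/5) = -6201/5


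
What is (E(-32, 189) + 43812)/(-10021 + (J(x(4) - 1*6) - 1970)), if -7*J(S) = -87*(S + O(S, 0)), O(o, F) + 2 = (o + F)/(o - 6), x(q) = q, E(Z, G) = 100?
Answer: -1229536/337053 ≈ -3.6479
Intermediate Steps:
O(o, F) = -2 + (F + o)/(-6 + o) (O(o, F) = -2 + (o + F)/(o - 6) = -2 + (F + o)/(-6 + o))
J(S) = 87*S/7 + 87*(12 - S)/(7*(-6 + S)) (J(S) = -(-87)*(S + (12 + 0 - S)/(-6 + S))/7 = -(-87)*(S + (12 - S)/(-6 + S))/7 = -(-87*S - 87*(12 - S)/(-6 + S))/7 = 87*S/7 + 87*(12 - S)/(7*(-6 + S)))
(E(-32, 189) + 43812)/(-10021 + (J(x(4) - 1*6) - 1970)) = (100 + 43812)/(-10021 + (87*(12 + (4 - 1*6)**2 - 7*(4 - 1*6))/(7*(-6 + (4 - 1*6))) - 1970)) = 43912/(-10021 + (87*(12 + (4 - 6)**2 - 7*(4 - 6))/(7*(-6 + (4 - 6))) - 1970)) = 43912/(-10021 + (87*(12 + (-2)**2 - 7*(-2))/(7*(-6 - 2)) - 1970)) = 43912/(-10021 + ((87/7)*(12 + 4 + 14)/(-8) - 1970)) = 43912/(-10021 + ((87/7)*(-1/8)*30 - 1970)) = 43912/(-10021 + (-1305/28 - 1970)) = 43912/(-10021 - 56465/28) = 43912/(-337053/28) = 43912*(-28/337053) = -1229536/337053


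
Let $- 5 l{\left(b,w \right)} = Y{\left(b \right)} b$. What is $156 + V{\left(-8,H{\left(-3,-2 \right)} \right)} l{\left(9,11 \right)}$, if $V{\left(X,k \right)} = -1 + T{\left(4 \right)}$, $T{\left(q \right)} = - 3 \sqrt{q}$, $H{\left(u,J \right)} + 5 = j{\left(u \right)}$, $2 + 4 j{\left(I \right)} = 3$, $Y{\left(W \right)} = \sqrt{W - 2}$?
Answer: $156 + \frac{63 \sqrt{7}}{5} \approx 189.34$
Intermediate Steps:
$Y{\left(W \right)} = \sqrt{-2 + W}$
$j{\left(I \right)} = \frac{1}{4}$ ($j{\left(I \right)} = - \frac{1}{2} + \frac{1}{4} \cdot 3 = - \frac{1}{2} + \frac{3}{4} = \frac{1}{4}$)
$H{\left(u,J \right)} = - \frac{19}{4}$ ($H{\left(u,J \right)} = -5 + \frac{1}{4} = - \frac{19}{4}$)
$V{\left(X,k \right)} = -7$ ($V{\left(X,k \right)} = -1 - 3 \sqrt{4} = -1 - 6 = -7$)
$l{\left(b,w \right)} = - \frac{b \sqrt{-2 + b}}{5}$ ($l{\left(b,w \right)} = - \frac{\sqrt{-2 + b} b}{5} = - \frac{b \sqrt{-2 + b}}{5}$)
$156 + V{\left(-8,H{\left(-3,-2 \right)} \right)} l{\left(9,11 \right)} = 156 - 7 \left(\left(- \frac{1}{5}\right) 9 \sqrt{-2 + 9}\right) = 156 - 7 \left(\left(- \frac{1}{5}\right) 9 \sqrt{7}\right) = 156 - 7 \left(- \frac{9 \sqrt{7}}{5}\right) = 156 + \frac{63 \sqrt{7}}{5}$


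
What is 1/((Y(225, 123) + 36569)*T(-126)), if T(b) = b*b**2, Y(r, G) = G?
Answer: -1/73397796192 ≈ -1.3624e-11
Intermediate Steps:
T(b) = b**3
1/((Y(225, 123) + 36569)*T(-126)) = 1/((123 + 36569)*((-126)**3)) = 1/(36692*(-2000376)) = (1/36692)*(-1/2000376) = -1/73397796192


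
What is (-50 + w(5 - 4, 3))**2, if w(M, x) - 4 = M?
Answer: 2025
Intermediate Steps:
w(M, x) = 4 + M
(-50 + w(5 - 4, 3))**2 = (-50 + (4 + (5 - 4)))**2 = (-50 + (4 + 1))**2 = (-50 + 5)**2 = (-45)**2 = 2025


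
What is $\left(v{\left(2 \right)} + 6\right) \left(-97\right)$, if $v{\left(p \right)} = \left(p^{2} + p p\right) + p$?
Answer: $-1552$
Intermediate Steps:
$v{\left(p \right)} = p + 2 p^{2}$ ($v{\left(p \right)} = \left(p^{2} + p^{2}\right) + p = 2 p^{2} + p = p + 2 p^{2}$)
$\left(v{\left(2 \right)} + 6\right) \left(-97\right) = \left(2 \left(1 + 2 \cdot 2\right) + 6\right) \left(-97\right) = \left(2 \left(1 + 4\right) + 6\right) \left(-97\right) = \left(2 \cdot 5 + 6\right) \left(-97\right) = \left(10 + 6\right) \left(-97\right) = 16 \left(-97\right) = -1552$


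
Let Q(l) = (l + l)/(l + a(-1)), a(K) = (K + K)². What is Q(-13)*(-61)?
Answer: -1586/9 ≈ -176.22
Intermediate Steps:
a(K) = 4*K² (a(K) = (2*K)² = 4*K²)
Q(l) = 2*l/(4 + l) (Q(l) = (l + l)/(l + 4*(-1)²) = (2*l)/(l + 4*1) = (2*l)/(l + 4) = (2*l)/(4 + l) = 2*l/(4 + l))
Q(-13)*(-61) = (2*(-13)/(4 - 13))*(-61) = (2*(-13)/(-9))*(-61) = (2*(-13)*(-⅑))*(-61) = (26/9)*(-61) = -1586/9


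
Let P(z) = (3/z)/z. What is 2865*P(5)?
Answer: 1719/5 ≈ 343.80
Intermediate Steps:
P(z) = 3/z²
2865*P(5) = 2865*(3/5²) = 2865*(3*(1/25)) = 2865*(3/25) = 1719/5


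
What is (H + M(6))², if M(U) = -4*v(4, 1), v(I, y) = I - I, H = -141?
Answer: 19881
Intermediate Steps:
v(I, y) = 0
M(U) = 0 (M(U) = -4*0 = 0)
(H + M(6))² = (-141 + 0)² = (-141)² = 19881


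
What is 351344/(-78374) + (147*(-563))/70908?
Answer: -5233235161/926223932 ≈ -5.6501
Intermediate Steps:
351344/(-78374) + (147*(-563))/70908 = 351344*(-1/78374) - 82761*1/70908 = -175672/39187 - 27587/23636 = -5233235161/926223932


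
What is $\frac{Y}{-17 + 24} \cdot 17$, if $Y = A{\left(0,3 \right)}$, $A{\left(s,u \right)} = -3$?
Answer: $- \frac{51}{7} \approx -7.2857$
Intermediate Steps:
$Y = -3$
$\frac{Y}{-17 + 24} \cdot 17 = \frac{1}{-17 + 24} \left(-3\right) 17 = \frac{1}{7} \left(-3\right) 17 = \left(- \frac{3}{7}\right) 17 = - \frac{51}{7}$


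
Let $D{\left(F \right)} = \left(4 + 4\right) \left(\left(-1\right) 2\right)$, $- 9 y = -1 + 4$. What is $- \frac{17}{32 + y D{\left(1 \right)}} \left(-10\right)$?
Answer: $\frac{255}{56} \approx 4.5536$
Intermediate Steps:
$y = - \frac{1}{3}$ ($y = - \frac{-1 + 4}{9} = \left(- \frac{1}{9}\right) 3 = - \frac{1}{3} \approx -0.33333$)
$D{\left(F \right)} = -16$ ($D{\left(F \right)} = 8 \left(-2\right) = -16$)
$- \frac{17}{32 + y D{\left(1 \right)}} \left(-10\right) = - \frac{17}{32 - - \frac{16}{3}} \left(-10\right) = - \frac{17}{32 + \frac{16}{3}} \left(-10\right) = - \frac{17}{\frac{112}{3}} \left(-10\right) = \left(-17\right) \frac{3}{112} \left(-10\right) = \left(- \frac{51}{112}\right) \left(-10\right) = \frac{255}{56}$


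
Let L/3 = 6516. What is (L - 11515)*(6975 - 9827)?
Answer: -22910116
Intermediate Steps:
L = 19548 (L = 3*6516 = 19548)
(L - 11515)*(6975 - 9827) = (19548 - 11515)*(6975 - 9827) = 8033*(-2852) = -22910116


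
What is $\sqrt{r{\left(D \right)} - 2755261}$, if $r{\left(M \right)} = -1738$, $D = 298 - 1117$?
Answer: $i \sqrt{2756999} \approx 1660.4 i$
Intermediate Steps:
$D = -819$
$\sqrt{r{\left(D \right)} - 2755261} = \sqrt{-1738 - 2755261} = \sqrt{-2756999} = i \sqrt{2756999}$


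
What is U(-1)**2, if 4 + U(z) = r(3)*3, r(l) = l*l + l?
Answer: 1024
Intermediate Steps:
r(l) = l + l**2 (r(l) = l**2 + l = l + l**2)
U(z) = 32 (U(z) = -4 + (3*(1 + 3))*3 = -4 + (3*4)*3 = -4 + 12*3 = -4 + 36 = 32)
U(-1)**2 = 32**2 = 1024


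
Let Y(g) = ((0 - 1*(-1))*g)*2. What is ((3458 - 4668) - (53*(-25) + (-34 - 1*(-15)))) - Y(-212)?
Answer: 558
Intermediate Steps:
Y(g) = 2*g (Y(g) = ((0 + 1)*g)*2 = (1*g)*2 = g*2 = 2*g)
((3458 - 4668) - (53*(-25) + (-34 - 1*(-15)))) - Y(-212) = ((3458 - 4668) - (53*(-25) + (-34 - 1*(-15)))) - 2*(-212) = (-1210 - (-1325 + (-34 + 15))) - 1*(-424) = (-1210 - (-1325 - 19)) + 424 = (-1210 - 1*(-1344)) + 424 = (-1210 + 1344) + 424 = 134 + 424 = 558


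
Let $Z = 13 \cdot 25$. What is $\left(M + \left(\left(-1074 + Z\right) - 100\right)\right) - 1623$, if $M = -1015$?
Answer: $-3487$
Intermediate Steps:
$Z = 325$
$\left(M + \left(\left(-1074 + Z\right) - 100\right)\right) - 1623 = \left(-1015 + \left(\left(-1074 + 325\right) - 100\right)\right) - 1623 = \left(-1015 - 849\right) - 1623 = -1864 - 1623 = -3487$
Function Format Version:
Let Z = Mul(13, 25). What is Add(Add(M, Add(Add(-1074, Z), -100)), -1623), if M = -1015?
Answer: -3487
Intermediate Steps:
Z = 325
Add(Add(M, Add(Add(-1074, Z), -100)), -1623) = Add(Add(-1015, Add(Add(-1074, 325), -100)), -1623) = Add(Add(-1015, Add(-749, -100)), -1623) = Add(Add(-1015, -849), -1623) = Add(-1864, -1623) = -3487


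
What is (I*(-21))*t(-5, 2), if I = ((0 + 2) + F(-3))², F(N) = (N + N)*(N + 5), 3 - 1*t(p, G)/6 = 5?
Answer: 25200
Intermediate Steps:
t(p, G) = -12 (t(p, G) = 18 - 6*5 = 18 - 30 = -12)
F(N) = 2*N*(5 + N) (F(N) = (2*N)*(5 + N) = 2*N*(5 + N))
I = 100 (I = ((0 + 2) + 2*(-3)*(5 - 3))² = (2 + 2*(-3)*2)² = (2 - 12)² = (-10)² = 100)
(I*(-21))*t(-5, 2) = (100*(-21))*(-12) = -2100*(-12) = 25200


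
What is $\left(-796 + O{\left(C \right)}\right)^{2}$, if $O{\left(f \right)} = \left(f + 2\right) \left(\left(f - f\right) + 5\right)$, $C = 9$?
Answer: $549081$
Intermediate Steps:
$O{\left(f \right)} = 10 + 5 f$ ($O{\left(f \right)} = \left(2 + f\right) \left(0 + 5\right) = \left(2 + f\right) 5 = 10 + 5 f$)
$\left(-796 + O{\left(C \right)}\right)^{2} = \left(-796 + \left(10 + 5 \cdot 9\right)\right)^{2} = \left(-796 + \left(10 + 45\right)\right)^{2} = \left(-796 + 55\right)^{2} = \left(-741\right)^{2} = 549081$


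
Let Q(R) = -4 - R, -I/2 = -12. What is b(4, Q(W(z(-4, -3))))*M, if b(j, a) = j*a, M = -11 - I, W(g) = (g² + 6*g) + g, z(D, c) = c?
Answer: -1120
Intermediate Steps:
I = 24 (I = -2*(-12) = 24)
W(g) = g² + 7*g
M = -35 (M = -11 - 1*24 = -11 - 24 = -35)
b(j, a) = a*j
b(4, Q(W(z(-4, -3))))*M = ((-4 - (-3)*(7 - 3))*4)*(-35) = ((-4 - (-3)*4)*4)*(-35) = ((-4 - 1*(-12))*4)*(-35) = ((-4 + 12)*4)*(-35) = (8*4)*(-35) = 32*(-35) = -1120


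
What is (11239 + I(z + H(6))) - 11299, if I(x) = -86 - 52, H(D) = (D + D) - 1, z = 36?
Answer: -198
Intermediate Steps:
H(D) = -1 + 2*D (H(D) = 2*D - 1 = -1 + 2*D)
I(x) = -138
(11239 + I(z + H(6))) - 11299 = (11239 - 138) - 11299 = 11101 - 11299 = -198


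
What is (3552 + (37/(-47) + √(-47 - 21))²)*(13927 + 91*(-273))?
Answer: -84026182900/2209 + 1615568*I*√17/47 ≈ -3.8038e+7 + 1.4173e+5*I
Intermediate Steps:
(3552 + (37/(-47) + √(-47 - 21))²)*(13927 + 91*(-273)) = (3552 + (37*(-1/47) + √(-68))²)*(13927 - 24843) = (3552 + (-37/47 + 2*I*√17)²)*(-10916) = -38773632 - 10916*(-37/47 + 2*I*√17)²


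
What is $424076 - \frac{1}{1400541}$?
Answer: $\frac{593935825115}{1400541} \approx 4.2408 \cdot 10^{5}$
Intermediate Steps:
$424076 - \frac{1}{1400541} = \frac{593935825115}{1400541}$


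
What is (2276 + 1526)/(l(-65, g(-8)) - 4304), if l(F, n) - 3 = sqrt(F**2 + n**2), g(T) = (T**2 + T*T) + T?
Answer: -8176201/9239988 - 9505*sqrt(745)/9239988 ≈ -0.91295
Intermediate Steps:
g(T) = T + 2*T**2 (g(T) = (T**2 + T**2) + T = 2*T**2 + T = T + 2*T**2)
l(F, n) = 3 + sqrt(F**2 + n**2)
(2276 + 1526)/(l(-65, g(-8)) - 4304) = (2276 + 1526)/((3 + sqrt((-65)**2 + (-8*(1 + 2*(-8)))**2)) - 4304) = 3802/((3 + sqrt(4225 + (-8*(1 - 16))**2)) - 4304) = 3802/((3 + sqrt(4225 + (-8*(-15))**2)) - 4304) = 3802/((3 + sqrt(4225 + 120**2)) - 4304) = 3802/((3 + sqrt(4225 + 14400)) - 4304) = 3802/((3 + sqrt(18625)) - 4304) = 3802/((3 + 5*sqrt(745)) - 4304) = 3802/(-4301 + 5*sqrt(745))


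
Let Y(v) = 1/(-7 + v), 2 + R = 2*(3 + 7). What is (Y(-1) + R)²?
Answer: 20449/64 ≈ 319.52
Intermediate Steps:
R = 18 (R = -2 + 2*(3 + 7) = -2 + 2*10 = -2 + 20 = 18)
(Y(-1) + R)² = (1/(-7 - 1) + 18)² = (1/(-8) + 18)² = (-⅛ + 18)² = (143/8)² = 20449/64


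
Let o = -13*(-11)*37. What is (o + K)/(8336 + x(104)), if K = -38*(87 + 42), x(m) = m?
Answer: 389/8440 ≈ 0.046090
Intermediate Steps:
K = -4902 (K = -38*129 = -4902)
o = 5291 (o = 143*37 = 5291)
(o + K)/(8336 + x(104)) = (5291 - 4902)/(8336 + 104) = 389/8440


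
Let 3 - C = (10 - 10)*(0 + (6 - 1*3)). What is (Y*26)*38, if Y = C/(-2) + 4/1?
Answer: 2470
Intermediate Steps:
C = 3 (C = 3 - (10 - 10)*(0 + (6 - 1*3)) = 3 - 0*(0 + (6 - 3)) = 3 - 0*(0 + 3) = 3 - 0*3 = 3 - 1*0 = 3 + 0 = 3)
Y = 5/2 (Y = 3/(-2) + 4/1 = 3*(-½) + 4*1 = -3/2 + 4 = 5/2 ≈ 2.5000)
(Y*26)*38 = ((5/2)*26)*38 = 65*38 = 2470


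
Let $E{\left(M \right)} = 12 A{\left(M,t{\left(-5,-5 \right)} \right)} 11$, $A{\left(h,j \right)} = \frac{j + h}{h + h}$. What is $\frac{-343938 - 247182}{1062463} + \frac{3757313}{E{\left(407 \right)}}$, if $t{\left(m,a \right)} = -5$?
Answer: $\frac{147702797769563}{2562660756} \approx 57637.0$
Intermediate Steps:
$A{\left(h,j \right)} = \frac{h + j}{2 h}$
$E{\left(M \right)} = \frac{66 \left(-5 + M\right)}{M}$ ($E{\left(M \right)} = 12 \frac{M - 5}{2 M} 11 = 12 \frac{-5 + M}{2 M} 11 = \frac{6 \left(-5 + M\right)}{M} 11 = \frac{66 \left(-5 + M\right)}{M}$)
$\frac{-343938 - 247182}{1062463} + \frac{3757313}{E{\left(407 \right)}} = \frac{-343938 - 247182}{1062463} + \frac{3757313}{66 - \frac{330}{407}} = \left(-343938 - 247182\right) \frac{1}{1062463} + \frac{3757313}{66 - \frac{30}{37}} = \left(-591120\right) \frac{1}{1062463} + \frac{3757313}{66 - \frac{30}{37}} = - \frac{591120}{1062463} + \frac{3757313}{\frac{2412}{37}} = - \frac{591120}{1062463} + 3757313 \cdot \frac{37}{2412} = - \frac{591120}{1062463} + \frac{139020581}{2412} = \frac{147702797769563}{2562660756}$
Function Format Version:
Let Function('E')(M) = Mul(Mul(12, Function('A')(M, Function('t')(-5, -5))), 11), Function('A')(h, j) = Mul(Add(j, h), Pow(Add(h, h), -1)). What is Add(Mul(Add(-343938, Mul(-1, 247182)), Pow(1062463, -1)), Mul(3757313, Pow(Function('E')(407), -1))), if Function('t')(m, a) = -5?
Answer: Rational(147702797769563, 2562660756) ≈ 57637.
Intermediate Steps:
Function('A')(h, j) = Mul(Rational(1, 2), Pow(h, -1), Add(h, j)) (Function('A')(h, j) = Mul(Add(h, j), Pow(Mul(2, h), -1)) = Mul(Add(h, j), Mul(Rational(1, 2), Pow(h, -1))) = Mul(Rational(1, 2), Pow(h, -1), Add(h, j)))
Function('E')(M) = Mul(66, Pow(M, -1), Add(-5, M)) (Function('E')(M) = Mul(Mul(12, Mul(Rational(1, 2), Pow(M, -1), Add(M, -5))), 11) = Mul(Mul(12, Mul(Rational(1, 2), Pow(M, -1), Add(-5, M))), 11) = Mul(Mul(6, Pow(M, -1), Add(-5, M)), 11) = Mul(66, Pow(M, -1), Add(-5, M)))
Add(Mul(Add(-343938, Mul(-1, 247182)), Pow(1062463, -1)), Mul(3757313, Pow(Function('E')(407), -1))) = Add(Mul(Add(-343938, Mul(-1, 247182)), Pow(1062463, -1)), Mul(3757313, Pow(Add(66, Mul(-330, Pow(407, -1))), -1))) = Add(Mul(Add(-343938, -247182), Rational(1, 1062463)), Mul(3757313, Pow(Add(66, Mul(-330, Rational(1, 407))), -1))) = Add(Mul(-591120, Rational(1, 1062463)), Mul(3757313, Pow(Add(66, Rational(-30, 37)), -1))) = Add(Rational(-591120, 1062463), Mul(3757313, Pow(Rational(2412, 37), -1))) = Add(Rational(-591120, 1062463), Mul(3757313, Rational(37, 2412))) = Add(Rational(-591120, 1062463), Rational(139020581, 2412)) = Rational(147702797769563, 2562660756)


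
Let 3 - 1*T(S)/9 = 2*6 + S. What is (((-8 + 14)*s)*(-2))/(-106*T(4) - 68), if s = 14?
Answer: -12/881 ≈ -0.013621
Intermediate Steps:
T(S) = -81 - 9*S (T(S) = 27 - 9*(2*6 + S) = 27 - 9*(12 + S) = 27 + (-108 - 9*S) = -81 - 9*S)
(((-8 + 14)*s)*(-2))/(-106*T(4) - 68) = (((-8 + 14)*14)*(-2))/(-106*(-81 - 9*4) - 68) = ((6*14)*(-2))/(-106*(-81 - 36) - 68) = (84*(-2))/(-106*(-117) - 68) = -168/(12402 - 68) = -168/12334 = -168*1/12334 = -12/881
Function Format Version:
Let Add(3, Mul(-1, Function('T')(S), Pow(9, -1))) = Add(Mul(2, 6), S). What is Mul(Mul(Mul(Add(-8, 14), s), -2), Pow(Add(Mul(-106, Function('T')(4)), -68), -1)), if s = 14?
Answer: Rational(-12, 881) ≈ -0.013621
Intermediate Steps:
Function('T')(S) = Add(-81, Mul(-9, S)) (Function('T')(S) = Add(27, Mul(-9, Add(Mul(2, 6), S))) = Add(27, Mul(-9, Add(12, S))) = Add(27, Add(-108, Mul(-9, S))) = Add(-81, Mul(-9, S)))
Mul(Mul(Mul(Add(-8, 14), s), -2), Pow(Add(Mul(-106, Function('T')(4)), -68), -1)) = Mul(Mul(Mul(Add(-8, 14), 14), -2), Pow(Add(Mul(-106, Add(-81, Mul(-9, 4))), -68), -1)) = Mul(Mul(Mul(6, 14), -2), Pow(Add(Mul(-106, Add(-81, -36)), -68), -1)) = Mul(Mul(84, -2), Pow(Add(Mul(-106, -117), -68), -1)) = Mul(-168, Pow(Add(12402, -68), -1)) = Mul(-168, Pow(12334, -1)) = Mul(-168, Rational(1, 12334)) = Rational(-12, 881)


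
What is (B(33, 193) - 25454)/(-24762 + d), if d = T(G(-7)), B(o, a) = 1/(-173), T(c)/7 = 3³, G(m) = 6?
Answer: 4403543/4251129 ≈ 1.0359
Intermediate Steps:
T(c) = 189 (T(c) = 7*3³ = 7*27 = 189)
B(o, a) = -1/173
d = 189
(B(33, 193) - 25454)/(-24762 + d) = (-1/173 - 25454)/(-24762 + 189) = -4403543/173/(-24573) = -4403543/173*(-1/24573) = 4403543/4251129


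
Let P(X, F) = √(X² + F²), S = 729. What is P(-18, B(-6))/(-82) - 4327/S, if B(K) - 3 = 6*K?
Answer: -4327/729 - 3*√157/82 ≈ -6.3939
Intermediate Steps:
B(K) = 3 + 6*K
P(X, F) = √(F² + X²)
P(-18, B(-6))/(-82) - 4327/S = √((3 + 6*(-6))² + (-18)²)/(-82) - 4327/729 = √((3 - 36)² + 324)*(-1/82) - 4327*1/729 = √((-33)² + 324)*(-1/82) - 4327/729 = √(1089 + 324)*(-1/82) - 4327/729 = √1413*(-1/82) - 4327/729 = (3*√157)*(-1/82) - 4327/729 = -3*√157/82 - 4327/729 = -4327/729 - 3*√157/82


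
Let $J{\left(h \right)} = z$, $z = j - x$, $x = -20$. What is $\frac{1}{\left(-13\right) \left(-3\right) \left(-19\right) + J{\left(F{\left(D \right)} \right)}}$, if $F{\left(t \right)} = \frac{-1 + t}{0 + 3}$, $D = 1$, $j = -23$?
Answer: $- \frac{1}{744} \approx -0.0013441$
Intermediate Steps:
$z = -3$ ($z = -23 - -20 = -23 + 20 = -3$)
$F{\left(t \right)} = - \frac{1}{3} + \frac{t}{3}$ ($F{\left(t \right)} = \frac{-1 + t}{3} = \left(-1 + t\right) \frac{1}{3} = - \frac{1}{3} + \frac{t}{3}$)
$J{\left(h \right)} = -3$
$\frac{1}{\left(-13\right) \left(-3\right) \left(-19\right) + J{\left(F{\left(D \right)} \right)}} = \frac{1}{\left(-13\right) \left(-3\right) \left(-19\right) - 3} = \frac{1}{39 \left(-19\right) - 3} = \frac{1}{-741 - 3} = \frac{1}{-744} = - \frac{1}{744}$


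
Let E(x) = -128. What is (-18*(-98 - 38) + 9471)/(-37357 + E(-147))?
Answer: -3973/12495 ≈ -0.31797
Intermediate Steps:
(-18*(-98 - 38) + 9471)/(-37357 + E(-147)) = (-18*(-98 - 38) + 9471)/(-37357 - 128) = (-18*(-136) + 9471)/(-37485) = (2448 + 9471)*(-1/37485) = 11919*(-1/37485) = -3973/12495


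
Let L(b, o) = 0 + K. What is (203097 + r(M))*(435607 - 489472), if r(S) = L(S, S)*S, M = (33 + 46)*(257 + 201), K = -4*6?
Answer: 35834822415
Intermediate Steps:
K = -24
L(b, o) = -24 (L(b, o) = 0 - 24 = -24)
M = 36182 (M = 79*458 = 36182)
r(S) = -24*S
(203097 + r(M))*(435607 - 489472) = (203097 - 24*36182)*(435607 - 489472) = (203097 - 868368)*(-53865) = -665271*(-53865) = 35834822415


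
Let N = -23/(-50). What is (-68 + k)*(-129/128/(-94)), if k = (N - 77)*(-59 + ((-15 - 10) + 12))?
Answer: 2194161/37600 ≈ 58.355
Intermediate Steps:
N = 23/50 (N = -23*(-1/50) = 23/50 ≈ 0.46000)
k = 137772/25 (k = (23/50 - 77)*(-59 + ((-15 - 10) + 12)) = -3827*(-59 + (-25 + 12))/50 = -3827*(-59 - 13)/50 = -3827/50*(-72) = 137772/25 ≈ 5510.9)
(-68 + k)*(-129/128/(-94)) = (-68 + 137772/25)*(-129/128/(-94)) = 136072*(-129*1/128*(-1/94))/25 = 136072*(-129/128*(-1/94))/25 = (136072/25)*(129/12032) = 2194161/37600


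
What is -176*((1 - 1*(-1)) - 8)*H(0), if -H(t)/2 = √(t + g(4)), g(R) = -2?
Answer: -2112*I*√2 ≈ -2986.8*I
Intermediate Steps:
H(t) = -2*√(-2 + t) (H(t) = -2*√(t - 2) = -2*√(-2 + t))
-176*((1 - 1*(-1)) - 8)*H(0) = -176*((1 - 1*(-1)) - 8)*(-2*√(-2 + 0)) = -176*((1 + 1) - 8)*(-2*I*√2) = -176*(2 - 8)*(-2*I*√2) = -(-1056)*(-2*I*√2) = -2112*I*√2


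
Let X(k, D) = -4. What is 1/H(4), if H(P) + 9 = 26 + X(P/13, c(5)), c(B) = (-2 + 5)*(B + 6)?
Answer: 1/13 ≈ 0.076923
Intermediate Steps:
c(B) = 18 + 3*B (c(B) = 3*(6 + B) = 18 + 3*B)
H(P) = 13 (H(P) = -9 + (26 - 4) = -9 + 22 = 13)
1/H(4) = 1/13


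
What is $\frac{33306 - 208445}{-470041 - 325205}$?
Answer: $\frac{175139}{795246} \approx 0.22023$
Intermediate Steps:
$\frac{33306 - 208445}{-470041 - 325205} = - \frac{175139}{-470041 - 325205} = - \frac{175139}{-795246} = \left(-175139\right) \left(- \frac{1}{795246}\right) = \frac{175139}{795246}$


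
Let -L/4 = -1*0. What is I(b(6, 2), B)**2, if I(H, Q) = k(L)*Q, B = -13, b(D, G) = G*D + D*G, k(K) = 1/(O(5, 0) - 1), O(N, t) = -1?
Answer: 169/4 ≈ 42.250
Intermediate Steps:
L = 0 (L = -(-4)*0 = -4*0 = 0)
k(K) = -1/2 (k(K) = 1/(-1 - 1) = 1/(-2) = -1/2)
b(D, G) = 2*D*G (b(D, G) = D*G + D*G = 2*D*G)
I(H, Q) = -Q/2
I(b(6, 2), B)**2 = (-1/2*(-13))**2 = (13/2)**2 = 169/4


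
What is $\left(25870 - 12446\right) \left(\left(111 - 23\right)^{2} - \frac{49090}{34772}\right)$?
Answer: $\frac{903520032968}{8693} \approx 1.0394 \cdot 10^{8}$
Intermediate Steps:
$\left(25870 - 12446\right) \left(\left(111 - 23\right)^{2} - \frac{49090}{34772}\right) = 13424 \left(88^{2} - \frac{24545}{17386}\right) = 13424 \left(7744 - \frac{24545}{17386}\right) = 13424 \cdot \frac{134612639}{17386} = \frac{903520032968}{8693}$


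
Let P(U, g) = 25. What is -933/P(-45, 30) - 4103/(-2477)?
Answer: -2208466/61925 ≈ -35.664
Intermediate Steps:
-933/P(-45, 30) - 4103/(-2477) = -933/25 - 4103/(-2477) = -933*1/25 - 4103*(-1/2477) = -933/25 + 4103/2477 = -2208466/61925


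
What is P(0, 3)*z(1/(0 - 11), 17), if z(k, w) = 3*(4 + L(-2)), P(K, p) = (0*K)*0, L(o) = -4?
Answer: 0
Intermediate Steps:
P(K, p) = 0 (P(K, p) = 0*0 = 0)
z(k, w) = 0 (z(k, w) = 3*(4 - 4) = 3*0 = 0)
P(0, 3)*z(1/(0 - 11), 17) = 0*0 = 0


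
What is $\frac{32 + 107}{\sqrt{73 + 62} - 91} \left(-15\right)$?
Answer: $\frac{189735}{8146} + \frac{6255 \sqrt{15}}{8146} \approx 26.266$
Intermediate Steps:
$\frac{32 + 107}{\sqrt{73 + 62} - 91} \left(-15\right) = \frac{139}{\sqrt{135} - 91} \left(-15\right) = \frac{139}{3 \sqrt{15} - 91} \left(-15\right) = \frac{139}{-91 + 3 \sqrt{15}} \left(-15\right) = - \frac{2085}{-91 + 3 \sqrt{15}}$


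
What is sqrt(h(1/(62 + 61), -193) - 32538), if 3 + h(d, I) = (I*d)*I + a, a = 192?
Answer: I*sqrt(484826394)/123 ≈ 179.01*I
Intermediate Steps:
h(d, I) = 189 + d*I**2 (h(d, I) = -3 + ((I*d)*I + 192) = -3 + (d*I**2 + 192) = -3 + (192 + d*I**2) = 189 + d*I**2)
sqrt(h(1/(62 + 61), -193) - 32538) = sqrt((189 + (-193)**2/(62 + 61)) - 32538) = sqrt((189 + 37249/123) - 32538) = sqrt(60496/123 - 32538) = sqrt(-3941678/123) = I*sqrt(484826394)/123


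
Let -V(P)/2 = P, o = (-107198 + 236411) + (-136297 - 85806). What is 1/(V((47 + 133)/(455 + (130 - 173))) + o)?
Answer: -103/9567760 ≈ -1.0765e-5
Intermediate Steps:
o = -92890 (o = 129213 - 222103 = -92890)
V(P) = -2*P
1/(V((47 + 133)/(455 + (130 - 173))) + o) = 1/(-2*(47 + 133)/(455 + (130 - 173)) - 92890) = 1/(-360/(455 - 43) - 92890) = 1/(-360/412 - 92890) = 1/(-2*45/103 - 92890) = 1/(-90/103 - 92890) = 1/(-9567760/103) = -103/9567760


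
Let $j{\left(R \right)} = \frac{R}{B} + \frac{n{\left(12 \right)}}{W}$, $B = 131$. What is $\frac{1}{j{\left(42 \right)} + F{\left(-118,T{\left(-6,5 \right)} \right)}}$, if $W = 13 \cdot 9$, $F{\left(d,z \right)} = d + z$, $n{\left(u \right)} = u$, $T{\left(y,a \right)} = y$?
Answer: $- \frac{5109}{631354} \approx -0.0080921$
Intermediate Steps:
$W = 117$
$j{\left(R \right)} = \frac{4}{39} + \frac{R}{131}$ ($j{\left(R \right)} = \frac{R}{131} + \frac{12}{117} = R \frac{1}{131} + 12 \cdot \frac{1}{117} = \frac{R}{131} + \frac{4}{39} = \frac{4}{39} + \frac{R}{131}$)
$\frac{1}{j{\left(42 \right)} + F{\left(-118,T{\left(-6,5 \right)} \right)}} = \frac{1}{\left(\frac{4}{39} + \frac{1}{131} \cdot 42\right) - 124} = \frac{1}{\left(\frac{4}{39} + \frac{42}{131}\right) - 124} = \frac{1}{\frac{2162}{5109} - 124} = \frac{1}{- \frac{631354}{5109}} = - \frac{5109}{631354}$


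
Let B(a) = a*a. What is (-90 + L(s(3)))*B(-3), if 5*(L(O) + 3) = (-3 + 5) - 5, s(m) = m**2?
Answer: -4212/5 ≈ -842.40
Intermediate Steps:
B(a) = a**2
L(O) = -18/5 (L(O) = -3 + ((-3 + 5) - 5)/5 = -3 + (2 - 5)/5 = -3 + (1/5)*(-3) = -3 - 3/5 = -18/5)
(-90 + L(s(3)))*B(-3) = (-90 - 18/5)*(-3)**2 = -468/5*9 = -4212/5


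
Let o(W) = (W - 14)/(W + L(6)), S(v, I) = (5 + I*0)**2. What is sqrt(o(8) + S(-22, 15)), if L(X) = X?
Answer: 2*sqrt(301)/7 ≈ 4.9570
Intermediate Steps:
S(v, I) = 25 (S(v, I) = (5 + 0)**2 = 5**2 = 25)
o(W) = (-14 + W)/(6 + W) (o(W) = (W - 14)/(W + 6) = (-14 + W)/(6 + W))
sqrt(o(8) + S(-22, 15)) = sqrt((-14 + 8)/(6 + 8) + 25) = sqrt(-6/14 + 25) = sqrt((1/14)*(-6) + 25) = sqrt(-3/7 + 25) = sqrt(172/7) = 2*sqrt(301)/7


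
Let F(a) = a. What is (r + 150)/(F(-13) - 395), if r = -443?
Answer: 293/408 ≈ 0.71814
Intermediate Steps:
(r + 150)/(F(-13) - 395) = (-443 + 150)/(-13 - 395) = -293/(-408) = -293*(-1/408) = 293/408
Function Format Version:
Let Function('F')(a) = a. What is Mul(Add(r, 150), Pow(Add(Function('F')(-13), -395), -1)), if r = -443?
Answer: Rational(293, 408) ≈ 0.71814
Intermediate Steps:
Mul(Add(r, 150), Pow(Add(Function('F')(-13), -395), -1)) = Mul(Add(-443, 150), Pow(Add(-13, -395), -1)) = Mul(-293, Pow(-408, -1)) = Mul(-293, Rational(-1, 408)) = Rational(293, 408)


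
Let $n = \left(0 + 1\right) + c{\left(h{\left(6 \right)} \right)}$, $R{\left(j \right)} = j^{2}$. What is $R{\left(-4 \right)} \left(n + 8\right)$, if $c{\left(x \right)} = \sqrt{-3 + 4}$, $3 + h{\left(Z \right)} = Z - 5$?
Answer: $160$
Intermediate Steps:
$h{\left(Z \right)} = -8 + Z$ ($h{\left(Z \right)} = -3 + \left(Z - 5\right) = -3 + \left(-5 + Z\right) = -8 + Z$)
$c{\left(x \right)} = 1$ ($c{\left(x \right)} = \sqrt{1} = 1$)
$n = 2$ ($n = \left(0 + 1\right) + 1 = 1 + 1 = 2$)
$R{\left(-4 \right)} \left(n + 8\right) = \left(-4\right)^{2} \left(2 + 8\right) = 16 \cdot 10 = 160$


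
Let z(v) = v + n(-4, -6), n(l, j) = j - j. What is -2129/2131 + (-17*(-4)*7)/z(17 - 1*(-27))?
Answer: 230170/23441 ≈ 9.8191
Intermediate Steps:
n(l, j) = 0
z(v) = v (z(v) = v + 0 = v)
-2129/2131 + (-17*(-4)*7)/z(17 - 1*(-27)) = -2129/2131 + (-17*(-4)*7)/(17 - 1*(-27)) = -2129*1/2131 + (68*7)/(17 + 27) = -2129/2131 + 476/44 = -2129/2131 + 476*(1/44) = -2129/2131 + 119/11 = 230170/23441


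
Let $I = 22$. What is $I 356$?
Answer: $7832$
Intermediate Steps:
$I 356 = 22 \cdot 356 = 7832$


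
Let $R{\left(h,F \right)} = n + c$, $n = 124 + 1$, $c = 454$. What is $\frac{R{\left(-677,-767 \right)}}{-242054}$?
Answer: $- \frac{579}{242054} \approx -0.002392$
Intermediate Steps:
$n = 125$
$R{\left(h,F \right)} = 579$ ($R{\left(h,F \right)} = 125 + 454 = 579$)
$\frac{R{\left(-677,-767 \right)}}{-242054} = \frac{579}{-242054} = 579 \left(- \frac{1}{242054}\right) = - \frac{579}{242054}$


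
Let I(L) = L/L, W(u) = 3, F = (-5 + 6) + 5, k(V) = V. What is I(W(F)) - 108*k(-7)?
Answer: 757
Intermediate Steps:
F = 6 (F = 1 + 5 = 6)
I(L) = 1
I(W(F)) - 108*k(-7) = 1 - 108*(-7) = 1 + 756 = 757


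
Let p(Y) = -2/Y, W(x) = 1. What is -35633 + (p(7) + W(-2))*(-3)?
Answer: -249446/7 ≈ -35635.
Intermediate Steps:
-35633 + (p(7) + W(-2))*(-3) = -35633 + (-2/7 + 1)*(-3) = -35633 + (5/7)*(-3) = -35633 - 15/7 = -249446/7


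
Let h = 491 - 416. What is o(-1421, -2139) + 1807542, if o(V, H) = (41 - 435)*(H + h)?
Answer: 2620758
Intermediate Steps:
h = 75
o(V, H) = -29550 - 394*H (o(V, H) = (41 - 435)*(H + 75) = -394*(75 + H) = -29550 - 394*H)
o(-1421, -2139) + 1807542 = (-29550 - 394*(-2139)) + 1807542 = (-29550 + 842766) + 1807542 = 813216 + 1807542 = 2620758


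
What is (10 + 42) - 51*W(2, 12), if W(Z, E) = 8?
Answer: -356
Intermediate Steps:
(10 + 42) - 51*W(2, 12) = (10 + 42) - 51*8 = 52 - 408 = -356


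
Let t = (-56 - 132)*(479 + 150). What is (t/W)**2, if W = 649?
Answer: 13983535504/421201 ≈ 33199.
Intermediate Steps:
t = -118252 (t = -188*629 = -118252)
(t/W)**2 = (-118252/649)**2 = 13983535504/421201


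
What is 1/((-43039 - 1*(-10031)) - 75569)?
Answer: -1/108577 ≈ -9.2101e-6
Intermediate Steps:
1/((-43039 - 1*(-10031)) - 75569) = 1/((-43039 + 10031) - 75569) = 1/(-33008 - 75569) = 1/(-108577) = -1/108577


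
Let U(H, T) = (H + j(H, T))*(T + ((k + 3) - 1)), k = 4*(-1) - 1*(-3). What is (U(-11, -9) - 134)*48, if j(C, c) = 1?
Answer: -2592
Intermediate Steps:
k = -1 (k = -4 + 3 = -1)
U(H, T) = (1 + H)*(1 + T) (U(H, T) = (H + 1)*(T + ((-1 + 3) - 1)) = (1 + H)*(T + (2 - 1)) = (1 + H)*(T + 1) = (1 + H)*(1 + T))
(U(-11, -9) - 134)*48 = ((1 - 11 - 9 - 11*(-9)) - 134)*48 = ((1 - 11 - 9 + 99) - 134)*48 = (80 - 134)*48 = -54*48 = -2592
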